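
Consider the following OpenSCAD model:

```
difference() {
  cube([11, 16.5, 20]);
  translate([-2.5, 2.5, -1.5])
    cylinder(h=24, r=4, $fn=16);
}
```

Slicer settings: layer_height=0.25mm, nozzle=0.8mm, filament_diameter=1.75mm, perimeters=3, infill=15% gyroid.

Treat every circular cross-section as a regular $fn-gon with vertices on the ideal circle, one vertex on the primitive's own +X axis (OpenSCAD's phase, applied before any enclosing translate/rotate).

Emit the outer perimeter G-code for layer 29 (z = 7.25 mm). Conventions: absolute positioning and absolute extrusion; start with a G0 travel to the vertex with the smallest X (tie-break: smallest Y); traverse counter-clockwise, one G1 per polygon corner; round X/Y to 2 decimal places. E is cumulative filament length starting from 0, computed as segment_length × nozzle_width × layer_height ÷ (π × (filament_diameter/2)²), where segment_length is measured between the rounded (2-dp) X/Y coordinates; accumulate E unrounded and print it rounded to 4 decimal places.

G0 X0.00 Y5.55 Z7.25
G1 X0.33 Y5.33 E0.0330
G1 X1.20 Y4.03 E0.1630
G1 X1.50 Y2.50 E0.2927
G1 X1.20 Y0.97 E0.4223
G1 X0.55 Y0.00 E0.5194
G1 X11.00 Y0.00 E1.3883
G1 X11.00 Y16.50 E2.7603
G1 X0.00 Y16.50 E3.6750
G1 X0.00 Y5.55 E4.5855

At z = 7.25 mm: the cube (footprint 11×16.5) is included at this height; the r=4 cylinder at (-2.5, 2.5) contributes a regular 16-gon of circumradius 4; Taking the first minus the rest: starting from the 11×16.5 cube, the r=4 cylinder at (-2.5, 2.5) partially overlaps it — only the 6.00 mm² overlap (of its 48.98 mm²) is removed, clipping the outline — 1 connected region. The outline is a single polygon with 9 vertices. Extrusion per mm of travel: 0.8 × 0.25 / (π × 0.875²) = 0.083150. Accumulating E over each segment gives final E = 4.5855.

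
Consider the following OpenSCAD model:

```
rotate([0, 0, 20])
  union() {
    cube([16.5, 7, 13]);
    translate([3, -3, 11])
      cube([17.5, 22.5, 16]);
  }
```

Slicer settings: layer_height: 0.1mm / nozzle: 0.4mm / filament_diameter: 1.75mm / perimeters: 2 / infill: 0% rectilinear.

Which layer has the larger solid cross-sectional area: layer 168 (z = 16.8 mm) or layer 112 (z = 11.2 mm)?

Layer 168 (z = 16.8): the cube does not reach this height (z outside [0, 13]); the 17.5×22.5 cube at (3, -3) contributes its full rectangle (area 393.75 mm²); Combining (union): only the 17.5×22.5 cube at (3, -3) is present, so the union is just that shape — area = 393.75 mm²; (rotated 20° about Z; rotation is an isometry so areas/perimeters/island counts are preserved). So its area = 393.75 mm². Layer 112 (z = 11.2): the cube is present — its section is the full 16.5×7 rectangle (area 115.50 mm²); the 17.5×22.5 cube at (3, -3) contributes its full rectangle (area 393.75 mm²); Combining (union): the regions partially overlap — summed areas 509.25 mm² minus the doubly-counted overlap 94.50 mm² gives 414.75 mm² — area = 414.75 mm²; (rotated 20° about Z; rotation is an isometry so areas/perimeters/island counts are preserved). So its area = 414.75 mm². Layer 112 is larger (414.75 vs 393.75 mm²).

layer 112 (z = 11.2 mm)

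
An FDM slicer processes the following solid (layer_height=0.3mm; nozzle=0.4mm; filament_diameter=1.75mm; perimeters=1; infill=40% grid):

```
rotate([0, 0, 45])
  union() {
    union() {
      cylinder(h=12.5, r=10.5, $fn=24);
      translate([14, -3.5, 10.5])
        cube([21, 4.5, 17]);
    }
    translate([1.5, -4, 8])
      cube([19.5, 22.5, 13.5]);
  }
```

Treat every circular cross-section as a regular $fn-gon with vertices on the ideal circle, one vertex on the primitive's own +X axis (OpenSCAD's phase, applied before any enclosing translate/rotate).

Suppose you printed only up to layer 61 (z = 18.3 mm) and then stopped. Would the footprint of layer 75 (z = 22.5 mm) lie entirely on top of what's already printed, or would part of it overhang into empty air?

entirely on top

Compare the two slices. At z = 18.3: the cylinder is not intersected at this z (z outside [0, 12.5]); the 21×4.5 cube at (14, -3.5) contributes its full rectangle (area 94.50 mm²); Taking the union: only the 21×4.5 cube at (14, -3.5) is present, so the union is just that shape — area = 94.50 mm²; the 19.5×22.5 cube at (1.5, -4) contributes its full rectangle (area 438.75 mm²); Merging all regions: the regions partially overlap — summed areas 533.25 mm² minus the doubly-counted overlap 31.50 mm² gives 501.75 mm² — area = 501.75 mm²; (rotated 45° about Z; rotation is an isometry so areas/perimeters/island counts are preserved). At z = 22.5: the cylinder does not reach this height (z outside [0, 12.5]); the 21×4.5 cube at (14, -3.5) contributes its full rectangle (area 94.50 mm²); Combining (union): only the 21×4.5 cube at (14, -3.5) is present, so the union is just that shape — area = 94.50 mm²; the cube at (1.5, -4) does not reach this height (z outside [8, 21.5]); Merging all regions: only the result so far is present, so the union is just that shape — area = 94.50 mm²; (whole slice rotated 45° about Z — lengths, areas and connectivity unchanged). Checking containment: the cross-section at z = 22.5 is a subset of the cross-section at z = 18.3.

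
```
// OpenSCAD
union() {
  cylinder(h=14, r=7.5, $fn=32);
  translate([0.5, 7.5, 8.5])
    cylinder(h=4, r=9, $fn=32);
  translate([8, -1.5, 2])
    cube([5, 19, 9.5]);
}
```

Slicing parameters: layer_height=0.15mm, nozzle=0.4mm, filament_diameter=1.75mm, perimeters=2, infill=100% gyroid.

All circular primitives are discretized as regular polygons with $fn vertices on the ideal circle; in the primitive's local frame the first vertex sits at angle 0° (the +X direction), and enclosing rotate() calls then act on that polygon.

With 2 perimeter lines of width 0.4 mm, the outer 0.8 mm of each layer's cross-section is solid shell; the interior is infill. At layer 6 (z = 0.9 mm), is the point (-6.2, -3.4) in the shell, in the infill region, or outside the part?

shell

At z = 0.9 mm: the cylinder: section is a regular 32-gon, circumradius r=7.5; the cylinder at (0.5, 7.5) is not intersected at this z (z outside [8.5, 12.5]); the cube at (8, -1.5) does not reach this height (z outside [2, 11.5]); Combining (union): only the r=7.5 cylinder is present, so the union is just that shape — 1 connected region. Overall, the cross-section is a single solid region. The nearest boundary edge runs (-6.93, -2.87)→(-6.24, -4.17); distance from the point to it = 0.39 mm. The point is inside the cross-section, 0.39 mm from the nearest boundary — within the 0.8 mm shell band (2 × 0.4).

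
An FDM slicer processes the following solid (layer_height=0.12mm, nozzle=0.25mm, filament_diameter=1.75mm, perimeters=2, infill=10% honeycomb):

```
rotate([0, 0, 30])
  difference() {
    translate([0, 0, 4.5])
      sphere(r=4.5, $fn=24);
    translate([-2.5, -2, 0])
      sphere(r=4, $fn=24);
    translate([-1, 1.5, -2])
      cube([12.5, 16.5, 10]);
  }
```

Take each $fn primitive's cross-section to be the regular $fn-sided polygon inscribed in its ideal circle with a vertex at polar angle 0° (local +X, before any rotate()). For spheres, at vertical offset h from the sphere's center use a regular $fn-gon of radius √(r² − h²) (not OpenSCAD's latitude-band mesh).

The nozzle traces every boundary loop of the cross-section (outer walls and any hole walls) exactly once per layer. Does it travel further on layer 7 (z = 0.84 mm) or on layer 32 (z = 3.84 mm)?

layer 32 (z = 3.84 mm)

Layer 7 (z = 0.84): the r=4.5 sphere contributes a regular 24-gon of circumradius √(4.5²−3.66²) = 2.618 (perimeter = 2·24·2.618·sin(180°/24) = 16.40 mm); the r=4 sphere at (-2.5, -2) slices to a regular 24-gon of circumradius 3.911 (√(r²−h²) with h=0.84 from center) (perimeter = 2·24·3.911·sin(180°/24) = 24.50 mm); the cube at (-1, 1.5) is present — its section is the full 12.5×16.5 rectangle (perimeter 58.00 mm); Taking the first minus the rest: starting from the r=4.5 sphere, the r=4 sphere at (-2.5, -2) partially overlaps it — only the 12.59 mm² overlap (of its 47.50 mm²) is removed, clipping the outline; the 12.5×16.5 cube at (-1, 1.5) partially overlaps it — only the 2.68 mm² overlap (of its 206.25 mm²) is removed, clipping the outline — boundary = 14.56 mm; (rotated 30° about Z; rotation is an isometry so areas/perimeters/island counts are preserved). So its perimeter = 14.56 mm. Layer 32 (z = 3.84): the r=4.5 sphere slices to a regular 24-gon of circumradius 4.451 (√(r²−h²) with h=0.66 from center) (perimeter = 2·24·4.451·sin(180°/24) = 27.89 mm); the r=4 sphere at (-2.5, -2) contributes a regular 24-gon of circumradius √(4²−3.84²) = 1.120 (perimeter = 2·24·1.120·sin(180°/24) = 7.02 mm); the cube at (-1, 1.5) is present — its section is the full 12.5×16.5 rectangle (perimeter 58.00 mm); Subtracting the remaining from the first: starting from the r=4.5 sphere, the r=4 sphere at (-2.5, -2) lies wholly inside it (removes its full 3.90 mm² and its 7.02 mm outline becomes a hole wall); the 12.5×16.5 cube at (-1, 1.5) partially overlaps it — only the 11.76 mm² overlap (of its 206.25 mm²) is removed, clipping the outline — boundary (outer + 1 inner loop) = 36.44 mm; (rotated 30° about Z; rotation is an isometry so areas/perimeters/island counts are preserved). So its perimeter = 36.44 mm. Layer 32 is larger (36.44 vs 14.56 mm).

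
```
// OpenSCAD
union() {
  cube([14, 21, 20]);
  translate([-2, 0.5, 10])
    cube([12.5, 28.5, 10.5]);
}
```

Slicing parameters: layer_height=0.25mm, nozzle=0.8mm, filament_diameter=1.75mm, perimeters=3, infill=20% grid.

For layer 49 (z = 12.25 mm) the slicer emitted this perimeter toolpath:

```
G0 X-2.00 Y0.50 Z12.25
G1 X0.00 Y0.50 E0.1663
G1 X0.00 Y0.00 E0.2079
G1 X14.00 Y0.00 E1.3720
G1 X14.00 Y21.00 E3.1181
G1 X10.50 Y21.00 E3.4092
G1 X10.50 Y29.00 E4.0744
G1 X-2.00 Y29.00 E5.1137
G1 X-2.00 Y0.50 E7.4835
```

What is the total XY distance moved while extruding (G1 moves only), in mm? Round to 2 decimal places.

Sum the Euclidean lengths of each G1 segment: total = 90.00 mm.

90.00 mm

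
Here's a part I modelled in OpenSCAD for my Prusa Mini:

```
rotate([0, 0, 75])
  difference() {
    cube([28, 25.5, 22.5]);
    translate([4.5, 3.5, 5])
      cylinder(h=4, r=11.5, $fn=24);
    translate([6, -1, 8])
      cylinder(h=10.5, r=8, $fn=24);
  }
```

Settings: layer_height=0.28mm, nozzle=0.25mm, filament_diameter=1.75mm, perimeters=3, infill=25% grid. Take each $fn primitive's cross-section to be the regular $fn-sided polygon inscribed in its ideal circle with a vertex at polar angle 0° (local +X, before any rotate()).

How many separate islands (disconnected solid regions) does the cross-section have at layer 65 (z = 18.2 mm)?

At z = 18.2 mm: the 28×25.5 cube contributes its full rectangle; the cylinder at (4.5, 3.5) is not intersected at this z (z outside [5, 9]); the r=8 cylinder at (6, -1) gives a regular 24-gon of circumradius 8 (constant along its height); Taking the first minus the rest: starting from the 28×25.5 cube, the r=8 cylinder at (6, -1) partially overlaps it — only the 78.47 mm² overlap (of its 198.77 mm²) is removed, clipping the outline — 1 connected region; (rotated 75° about Z; rotation is an isometry so areas/perimeters/island counts are preserved). Overall, the cross-section is a single solid region. Island count = 1.

1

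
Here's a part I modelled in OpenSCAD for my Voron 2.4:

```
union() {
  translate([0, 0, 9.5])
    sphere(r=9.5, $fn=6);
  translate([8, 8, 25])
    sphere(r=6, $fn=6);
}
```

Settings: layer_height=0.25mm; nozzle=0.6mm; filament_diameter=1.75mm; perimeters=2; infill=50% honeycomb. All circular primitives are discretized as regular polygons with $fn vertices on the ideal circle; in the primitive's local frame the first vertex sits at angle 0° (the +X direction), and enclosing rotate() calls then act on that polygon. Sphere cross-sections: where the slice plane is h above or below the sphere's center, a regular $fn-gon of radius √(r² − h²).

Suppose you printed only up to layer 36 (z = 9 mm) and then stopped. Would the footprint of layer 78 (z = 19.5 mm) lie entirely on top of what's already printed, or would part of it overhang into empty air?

part overhangs

Compare the two slices. At z = 9: the r=9.5 sphere slices to a regular 6-gon of circumradius 9.487 (√(r²−h²) with h=0.5 from center) (area = (6/2)·9.487²·sin(360°/6) = 233.83 mm²); the sphere at (8, 8) does not reach this height (|z−center|=16.000 > r=6); Taking the union: only the r=9.5 sphere is present, so the union is just that shape — area = 233.83 mm². At z = 19.5: the sphere is absent (|z−center|=10.000 > r=9.5); the r=6 sphere at (8, 8) slices to a regular 6-gon of circumradius 2.398 (√(r²−h²) with h=5.5 from center) (area = (6/2)·2.398²·sin(360°/6) = 14.94 mm²); Taking the union: only the r=6 sphere at (8, 8) is present, so the union is just that shape — area = 14.94 mm². Checking containment: at z = 19.5 the cross-section extends beyond the z = 9 cross-section by about 14.94 mm².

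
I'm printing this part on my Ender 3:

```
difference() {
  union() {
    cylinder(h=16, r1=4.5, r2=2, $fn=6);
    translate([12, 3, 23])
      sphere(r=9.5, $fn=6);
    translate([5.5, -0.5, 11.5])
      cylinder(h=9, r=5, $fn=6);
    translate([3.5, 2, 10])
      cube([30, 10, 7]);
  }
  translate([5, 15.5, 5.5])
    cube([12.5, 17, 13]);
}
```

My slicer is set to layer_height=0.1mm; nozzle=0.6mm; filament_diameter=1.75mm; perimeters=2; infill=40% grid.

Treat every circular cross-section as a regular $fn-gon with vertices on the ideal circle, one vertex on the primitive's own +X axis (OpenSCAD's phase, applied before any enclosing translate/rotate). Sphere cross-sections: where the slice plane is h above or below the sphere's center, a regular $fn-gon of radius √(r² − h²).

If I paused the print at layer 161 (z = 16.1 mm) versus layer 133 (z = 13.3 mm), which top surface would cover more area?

layer 161 (z = 16.1 mm)

Layer 161 (z = 16.1): the cone is not intersected at this z (z outside [0, 16]); the r=9.5 sphere at (12, 3) slices to a regular 6-gon of circumradius 6.530 (√(r²−h²) with h=6.9 from center) (area = (6/2)·6.530²·sin(360°/6) = 110.78 mm²); the r=5 cylinder at (5.5, -0.5) gives a regular 6-gon of circumradius 5 (constant along its height) (area = (6/2)·5.000²·sin(360°/6) = 64.95 mm²); the cube at (3.5, 2) is present — its section is the full 30×10 rectangle (area 300.00 mm²); Combining (union): the regions partially overlap — summed areas 475.73 mm² minus the doubly-counted overlap 88.40 mm² gives 387.33 mm² — area = 387.33 mm²; the cube at (5, 15.5) (footprint 12.5×17) is included at this height (area 212.50 mm²); Subtracting the remaining from the first: starting from that combined region (387.33 mm²), the 12.5×17 cube at (5, 15.5) misses the remaining region (no effect) — area = 387.33 mm². So its area = 387.33 mm². Layer 133 (z = 13.3): the cone (r1=4.5→r2=2) has section circumradius 2.422 here — a regular 6-gon (area = (6/2)·2.422²·sin(360°/6) = 15.24 mm²); the sphere at (12, 3) is absent (|z−center|=9.700 > r=9.5); the r=5 cylinder at (5.5, -0.5) contributes a regular 6-gon of circumradius 5 (area = (6/2)·5.000²·sin(360°/6) = 64.95 mm²); the cube at (3.5, 2) (footprint 30×10) is included at this height (area 300.00 mm²); Merging all regions: the regions partially overlap — summed areas 380.19 mm² minus the doubly-counted overlap 12.33 mm² gives 367.86 mm² — area = 367.86 mm²; the cube at (5, 15.5) is present — its section is the full 12.5×17 rectangle (area 212.50 mm²); Taking the first minus the rest: starting from that combined region (367.86 mm²), the 12.5×17 cube at (5, 15.5) misses the remaining region (no effect) — area = 367.86 mm². So its area = 367.86 mm². Layer 161 is larger (387.33 vs 367.86 mm²).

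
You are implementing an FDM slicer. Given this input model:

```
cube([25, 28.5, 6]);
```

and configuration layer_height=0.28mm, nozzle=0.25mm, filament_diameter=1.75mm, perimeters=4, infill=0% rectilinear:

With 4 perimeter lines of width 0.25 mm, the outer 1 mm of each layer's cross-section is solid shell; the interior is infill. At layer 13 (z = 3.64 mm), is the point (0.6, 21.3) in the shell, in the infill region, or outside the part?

At z = 3.64 mm: the 25×28.5 cube contributes its full rectangle. Overall, the cross-section is a single solid region. The nearest boundary edge runs (0.00, 28.50)→(0.00, 0.00); distance from the point to it = 0.60 mm. The point is inside the cross-section, 0.60 mm from the nearest boundary — within the 1 mm shell band (4 × 0.25).

shell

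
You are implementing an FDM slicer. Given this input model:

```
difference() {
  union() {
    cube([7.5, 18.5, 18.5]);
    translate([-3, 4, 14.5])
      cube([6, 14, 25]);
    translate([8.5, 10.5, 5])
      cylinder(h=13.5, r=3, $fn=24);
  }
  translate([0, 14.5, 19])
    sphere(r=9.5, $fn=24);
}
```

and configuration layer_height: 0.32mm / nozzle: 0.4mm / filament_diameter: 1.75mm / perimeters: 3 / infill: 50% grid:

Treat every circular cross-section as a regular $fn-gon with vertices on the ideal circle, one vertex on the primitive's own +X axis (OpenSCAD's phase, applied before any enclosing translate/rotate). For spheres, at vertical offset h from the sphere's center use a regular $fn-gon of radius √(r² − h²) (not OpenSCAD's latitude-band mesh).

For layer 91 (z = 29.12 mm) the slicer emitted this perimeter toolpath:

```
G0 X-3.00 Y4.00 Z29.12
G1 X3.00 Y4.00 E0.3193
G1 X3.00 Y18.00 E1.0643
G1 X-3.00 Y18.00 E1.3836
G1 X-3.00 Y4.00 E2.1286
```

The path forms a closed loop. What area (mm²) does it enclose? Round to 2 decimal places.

Apply the shoelace formula to the sequence of (X, Y) vertices; enclosed area = 84.00 mm².

84.00 mm²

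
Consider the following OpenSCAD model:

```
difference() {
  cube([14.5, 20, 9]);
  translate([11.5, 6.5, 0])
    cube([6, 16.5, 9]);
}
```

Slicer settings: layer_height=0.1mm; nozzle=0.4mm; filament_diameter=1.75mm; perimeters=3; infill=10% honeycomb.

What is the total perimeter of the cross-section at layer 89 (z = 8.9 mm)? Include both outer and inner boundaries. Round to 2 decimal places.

At z = 8.9 mm: the 14.5×20 cube contributes its full rectangle (perimeter 69.00 mm); the 6×16.5 cube at (11.5, 6.5) contributes its full rectangle (perimeter 45.00 mm); Taking the first minus the rest: starting from the 14.5×20 cube, the 6×16.5 cube at (11.5, 6.5) partially overlaps it — only the 40.50 mm² overlap (of its 99.00 mm²) is removed, clipping the outline — boundary = 69.00 mm. Overall, the cross-section is a single solid region. Total boundary length (outer) = 69.00 mm.

69.00 mm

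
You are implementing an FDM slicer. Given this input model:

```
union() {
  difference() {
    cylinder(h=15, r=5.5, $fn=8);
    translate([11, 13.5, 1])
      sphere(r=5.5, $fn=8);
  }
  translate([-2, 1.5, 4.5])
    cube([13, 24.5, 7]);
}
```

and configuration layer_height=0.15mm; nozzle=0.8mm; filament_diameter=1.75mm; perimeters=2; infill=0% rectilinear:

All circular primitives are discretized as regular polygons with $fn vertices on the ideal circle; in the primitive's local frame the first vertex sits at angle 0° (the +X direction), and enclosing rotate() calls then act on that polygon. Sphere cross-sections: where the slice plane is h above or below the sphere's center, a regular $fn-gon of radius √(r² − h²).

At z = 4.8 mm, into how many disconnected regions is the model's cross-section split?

At z = 4.8 mm: the cylinder: section is a regular 8-gon, circumradius r=5.5; the sphere at (11, 13.5): section is a regular 8-gon, circumradius = √(r²−h²) = √(5.5²−3.8²) = 3.976; Subtracting the remaining from the first: starting from the r=5.5 cylinder, the r=5.5 sphere at (11, 13.5) misses the remaining region (no effect) — 1 connected region; the cube at (-2, 1.5) (footprint 13×24.5) is included at this height; Merging all regions: the regions partially overlap (shared area 20.78 mm²), so overlapping operands fuse into one piece — 1 connected region. The result has 1 disconnected region.

1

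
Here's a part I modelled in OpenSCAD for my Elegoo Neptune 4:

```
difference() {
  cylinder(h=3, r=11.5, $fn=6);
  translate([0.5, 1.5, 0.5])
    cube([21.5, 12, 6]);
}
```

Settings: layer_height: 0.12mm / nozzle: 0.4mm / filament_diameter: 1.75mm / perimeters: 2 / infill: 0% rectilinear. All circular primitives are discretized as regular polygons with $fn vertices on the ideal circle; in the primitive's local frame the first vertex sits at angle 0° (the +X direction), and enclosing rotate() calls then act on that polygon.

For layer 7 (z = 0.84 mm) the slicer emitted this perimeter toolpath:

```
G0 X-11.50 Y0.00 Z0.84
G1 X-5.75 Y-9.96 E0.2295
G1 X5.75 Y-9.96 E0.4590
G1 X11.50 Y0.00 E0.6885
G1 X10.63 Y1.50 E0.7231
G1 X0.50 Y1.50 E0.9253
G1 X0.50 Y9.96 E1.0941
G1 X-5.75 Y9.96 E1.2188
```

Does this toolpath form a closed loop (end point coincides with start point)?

no

Start point (G0): (-11.50, 0.00). End point (last G1): the path does not return to the start — open.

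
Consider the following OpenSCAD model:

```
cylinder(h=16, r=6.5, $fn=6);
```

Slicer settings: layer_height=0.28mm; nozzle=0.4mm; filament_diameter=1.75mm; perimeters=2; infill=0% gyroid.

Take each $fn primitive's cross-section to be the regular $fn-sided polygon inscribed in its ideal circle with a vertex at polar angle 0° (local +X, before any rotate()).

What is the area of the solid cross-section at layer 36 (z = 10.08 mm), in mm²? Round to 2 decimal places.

At z = 10.08 mm: the r=6.5 cylinder contributes a regular 6-gon of circumradius 6.5 (area = (6/2)·6.500²·sin(360°/6) = 109.77 mm²). Overall, the cross-section is a single solid region. Net area = 109.77 mm².

109.77 mm²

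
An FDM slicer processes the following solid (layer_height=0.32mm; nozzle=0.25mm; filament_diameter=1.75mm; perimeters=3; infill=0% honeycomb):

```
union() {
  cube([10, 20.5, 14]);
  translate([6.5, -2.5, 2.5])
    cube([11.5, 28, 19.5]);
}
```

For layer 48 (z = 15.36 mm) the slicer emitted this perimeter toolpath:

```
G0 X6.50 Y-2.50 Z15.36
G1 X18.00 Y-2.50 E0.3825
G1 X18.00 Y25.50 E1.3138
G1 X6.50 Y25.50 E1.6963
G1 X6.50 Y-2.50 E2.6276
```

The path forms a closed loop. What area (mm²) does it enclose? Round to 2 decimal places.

Apply the shoelace formula to the sequence of (X, Y) vertices; enclosed area = 322.00 mm².

322.00 mm²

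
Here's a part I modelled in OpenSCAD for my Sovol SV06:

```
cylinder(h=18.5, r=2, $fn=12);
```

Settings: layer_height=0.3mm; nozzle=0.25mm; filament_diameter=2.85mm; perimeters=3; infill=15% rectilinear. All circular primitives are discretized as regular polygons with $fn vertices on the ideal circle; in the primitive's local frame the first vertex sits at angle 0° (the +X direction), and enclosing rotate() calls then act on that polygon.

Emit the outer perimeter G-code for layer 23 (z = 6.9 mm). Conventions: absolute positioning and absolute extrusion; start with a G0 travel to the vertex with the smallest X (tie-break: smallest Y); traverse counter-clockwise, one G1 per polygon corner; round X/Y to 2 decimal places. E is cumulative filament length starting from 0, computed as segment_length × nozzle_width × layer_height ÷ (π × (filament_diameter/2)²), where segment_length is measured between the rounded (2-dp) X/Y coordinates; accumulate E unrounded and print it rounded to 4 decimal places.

G0 X-2.00 Y0.00 Z6.90
G1 X-1.73 Y-1.00 E0.0122
G1 X-1.00 Y-1.73 E0.0243
G1 X0.00 Y-2.00 E0.0365
G1 X1.00 Y-1.73 E0.0487
G1 X1.73 Y-1.00 E0.0608
G1 X2.00 Y0.00 E0.0730
G1 X1.73 Y1.00 E0.0852
G1 X1.00 Y1.73 E0.0973
G1 X0.00 Y2.00 E0.1095
G1 X-1.00 Y1.73 E0.1217
G1 X-1.73 Y1.00 E0.1338
G1 X-2.00 Y0.00 E0.1460

At z = 6.9 mm: the r=2 cylinder contributes a regular 12-gon of circumradius 2. The outline is a single polygon with 12 vertices. Extrusion per mm of travel: 0.25 × 0.3 / (π × 1.425²) = 0.011757. Accumulating E over each segment gives final E = 0.1460.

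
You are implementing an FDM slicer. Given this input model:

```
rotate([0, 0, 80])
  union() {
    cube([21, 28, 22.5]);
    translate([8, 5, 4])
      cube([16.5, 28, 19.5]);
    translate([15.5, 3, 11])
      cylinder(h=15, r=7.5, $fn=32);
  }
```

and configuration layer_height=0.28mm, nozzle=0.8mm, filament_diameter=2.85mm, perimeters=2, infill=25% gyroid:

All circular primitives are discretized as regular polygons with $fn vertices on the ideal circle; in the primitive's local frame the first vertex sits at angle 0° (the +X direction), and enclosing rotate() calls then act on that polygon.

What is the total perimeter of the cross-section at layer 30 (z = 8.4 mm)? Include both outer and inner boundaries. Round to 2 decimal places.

115.00 mm

At z = 8.4 mm: the cube is present — its section is the full 21×28 rectangle (perimeter 98.00 mm); the cube at (8, 5) (footprint 16.5×28) is included at this height (perimeter 89.00 mm); the cylinder at (15.5, 3) is not intersected at this z (z outside [11, 26]); Merging all regions: the regions partially overlap (shared area 299.00 mm²), so the edge portions inside another operand are dropped and the merged outline is re-measured after clipping — boundary = 115.00 mm; (whole slice rotated 80° about Z — lengths, areas and connectivity unchanged). Overall, the cross-section is a single solid region. Total boundary length (outer) = 115.00 mm.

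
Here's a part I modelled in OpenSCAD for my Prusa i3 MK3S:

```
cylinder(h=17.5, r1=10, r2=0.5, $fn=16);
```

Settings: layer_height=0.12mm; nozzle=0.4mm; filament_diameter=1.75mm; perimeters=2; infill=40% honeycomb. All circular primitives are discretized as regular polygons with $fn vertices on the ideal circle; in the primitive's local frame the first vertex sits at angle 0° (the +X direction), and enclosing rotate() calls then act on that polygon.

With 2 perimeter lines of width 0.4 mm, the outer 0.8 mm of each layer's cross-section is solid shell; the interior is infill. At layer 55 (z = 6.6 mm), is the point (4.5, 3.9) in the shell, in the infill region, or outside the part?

shell

At z = 6.6 mm: the cone contributes a regular 16-gon of circumradius 6.417 (interpolated between r1=10 and r2=0.5 at t=0.377). Overall, the cross-section is a single solid region. The nearest boundary edge runs (5.93, 2.46)→(4.54, 4.54); distance from the point to it = 0.39 mm. The point is inside the cross-section, 0.39 mm from the nearest boundary — within the 0.8 mm shell band (2 × 0.4).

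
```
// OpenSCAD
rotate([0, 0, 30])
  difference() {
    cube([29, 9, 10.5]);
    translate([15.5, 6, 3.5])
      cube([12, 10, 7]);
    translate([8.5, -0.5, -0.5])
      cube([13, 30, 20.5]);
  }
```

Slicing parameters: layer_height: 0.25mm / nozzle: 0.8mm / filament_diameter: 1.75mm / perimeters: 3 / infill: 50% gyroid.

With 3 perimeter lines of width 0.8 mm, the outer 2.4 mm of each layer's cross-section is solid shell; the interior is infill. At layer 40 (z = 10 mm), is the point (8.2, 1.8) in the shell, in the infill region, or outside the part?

outside

At z = 10 mm: the cube is present — its section is the full 29×9 rectangle; the cube at (15.5, 6) is present — its section is the full 12×10 rectangle; the 13×30 cube at (8.5, -0.5) contributes its full rectangle; Taking the first minus the rest: starting from the 29×9 cube, the 12×10 cube at (15.5, 6) partially overlaps it — only the 36.00 mm² overlap (of its 120.00 mm²) is removed, clipping the outline; the 13×30 cube at (8.5, -0.5) partially overlaps it — only the 99.00 mm² overlap (of its 390.00 mm²) is removed, clipping the outline — 2 connected regions; (rotated 30° about Z; rotation is an isometry so areas/perimeters/island counts are preserved). Overall, the cross-section has 2 separate islands. Undo the 30° rotation: the query point maps to (8.001, -2.541) in the un-rotated model frame. The nearest boundary edge runs (8.50, 0.00)→(0.00, 0.00); distance from the point to it = 2.54 mm. The point is not inside any of the regions above, so it lies outside the cross-section (2.54 mm from the nearest boundary).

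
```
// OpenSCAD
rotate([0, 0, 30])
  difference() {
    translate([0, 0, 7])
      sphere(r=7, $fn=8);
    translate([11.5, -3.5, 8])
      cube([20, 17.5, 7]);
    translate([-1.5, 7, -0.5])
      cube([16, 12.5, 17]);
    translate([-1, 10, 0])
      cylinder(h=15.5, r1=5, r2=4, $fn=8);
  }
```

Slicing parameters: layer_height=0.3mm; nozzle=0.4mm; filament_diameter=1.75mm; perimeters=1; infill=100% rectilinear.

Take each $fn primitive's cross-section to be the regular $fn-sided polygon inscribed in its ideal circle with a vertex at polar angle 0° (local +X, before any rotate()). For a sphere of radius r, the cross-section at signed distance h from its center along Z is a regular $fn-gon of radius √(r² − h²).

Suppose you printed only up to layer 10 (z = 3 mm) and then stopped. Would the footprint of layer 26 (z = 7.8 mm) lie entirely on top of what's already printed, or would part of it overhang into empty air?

part overhangs

Compare the two slices. At z = 3: the r=7 sphere contributes a regular 8-gon of circumradius √(7²−4²) = 5.745 (area = (8/2)·5.745²·sin(360°/8) = 93.34 mm²); the cube at (11.5, -3.5) is not intersected at this z (z outside [8, 15]); the cube at (-1.5, 7) (footprint 16×12.5) is included at this height (area 200.00 mm²); the cone at (-1, 10) (r1=5→r2=4) has section circumradius 4.806 here — a regular 8-gon (area = (8/2)·4.806²·sin(360°/8) = 65.34 mm²); After the difference (first − rest): starting from the r=7 sphere (93.34 mm²), the 16×12.5 cube at (-1.5, 7) misses the remaining region (no effect); the cone at (-1, 10) partially overlaps it — only the 0.16 mm² overlap (of its 65.34 mm²) is removed, clipping the outline — area = 93.18 mm²; (whole slice rotated 30° about Z — lengths, areas and connectivity unchanged). At z = 7.8: the r=7 sphere contributes a regular 8-gon of circumradius √(7²−0.8²) = 6.954 (area = (8/2)·6.954²·sin(360°/8) = 136.78 mm²); the cube at (11.5, -3.5) is absent (z outside [8, 15]); the cube at (-1.5, 7) is present — its section is the full 16×12.5 rectangle (area 200.00 mm²); the cone at (-1, 10) (r1=5→r2=4) has section circumradius 4.497 here — a regular 8-gon (area = (8/2)·4.497²·sin(360°/8) = 57.19 mm²); Subtracting the remaining from the first: starting from the r=7 sphere (136.78 mm²), the 16×12.5 cube at (-1.5, 7) misses the remaining region (no effect); the cone at (-1, 10) partially overlaps it — only the 2.33 mm² overlap (of its 57.19 mm²) is removed, clipping the outline — area = 134.45 mm²; (whole slice rotated 30° about Z — lengths, areas and connectivity unchanged). Checking containment: at z = 7.8 the cross-section extends beyond the z = 3 cross-section by about 41.27 mm².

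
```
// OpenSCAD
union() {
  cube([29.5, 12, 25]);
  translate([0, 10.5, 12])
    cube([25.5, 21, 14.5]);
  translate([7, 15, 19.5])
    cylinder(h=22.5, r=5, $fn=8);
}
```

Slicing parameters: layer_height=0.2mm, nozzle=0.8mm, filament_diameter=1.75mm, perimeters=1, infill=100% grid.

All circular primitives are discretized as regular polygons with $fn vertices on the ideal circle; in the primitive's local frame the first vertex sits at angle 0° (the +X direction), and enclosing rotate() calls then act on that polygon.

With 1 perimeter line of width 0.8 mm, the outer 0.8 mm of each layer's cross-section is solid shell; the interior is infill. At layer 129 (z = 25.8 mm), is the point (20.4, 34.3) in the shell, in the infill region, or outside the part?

outside

At z = 25.8 mm: the cube does not reach this height (z outside [0, 25]); the cube at (0, 10.5) is present — its section is the full 25.5×21 rectangle; the r=5 cylinder at (7, 15) gives a regular 8-gon of circumradius 5 (constant along its height); Combining (union): the regions partially overlap (shared area 70.11 mm²), so overlapping operands fuse into one piece — 1 connected region. Overall, the cross-section is a single solid region. The nearest boundary edge runs (0.00, 31.50)→(25.50, 31.50); distance from the point to it = 2.80 mm. The point is not inside any of the regions above, so it lies outside the cross-section (2.80 mm from the nearest boundary).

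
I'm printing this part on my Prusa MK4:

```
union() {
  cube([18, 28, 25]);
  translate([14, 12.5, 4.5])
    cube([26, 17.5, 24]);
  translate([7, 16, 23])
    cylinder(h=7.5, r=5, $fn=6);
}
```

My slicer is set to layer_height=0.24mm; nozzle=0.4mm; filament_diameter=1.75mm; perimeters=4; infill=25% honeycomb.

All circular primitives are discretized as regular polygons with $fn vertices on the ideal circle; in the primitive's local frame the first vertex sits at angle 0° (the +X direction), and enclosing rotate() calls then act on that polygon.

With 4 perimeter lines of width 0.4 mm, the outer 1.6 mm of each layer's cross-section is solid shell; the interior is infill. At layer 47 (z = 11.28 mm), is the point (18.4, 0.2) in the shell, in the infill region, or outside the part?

At z = 11.28 mm: the 18×28 cube contributes its full rectangle; the 26×17.5 cube at (14, 12.5) contributes its full rectangle; the cylinder at (7, 16) is absent (z outside [23, 30.5]); Taking the union: the regions partially overlap (shared area 62.00 mm²), so overlapping operands fuse into one piece — 1 connected region. Overall, the cross-section is a single solid region. The nearest boundary edge runs (18.00, 12.50)→(18.00, 0.00); distance from the point to it = 0.40 mm. The point is not inside any of the regions above, so it lies outside the cross-section (0.40 mm from the nearest boundary).

outside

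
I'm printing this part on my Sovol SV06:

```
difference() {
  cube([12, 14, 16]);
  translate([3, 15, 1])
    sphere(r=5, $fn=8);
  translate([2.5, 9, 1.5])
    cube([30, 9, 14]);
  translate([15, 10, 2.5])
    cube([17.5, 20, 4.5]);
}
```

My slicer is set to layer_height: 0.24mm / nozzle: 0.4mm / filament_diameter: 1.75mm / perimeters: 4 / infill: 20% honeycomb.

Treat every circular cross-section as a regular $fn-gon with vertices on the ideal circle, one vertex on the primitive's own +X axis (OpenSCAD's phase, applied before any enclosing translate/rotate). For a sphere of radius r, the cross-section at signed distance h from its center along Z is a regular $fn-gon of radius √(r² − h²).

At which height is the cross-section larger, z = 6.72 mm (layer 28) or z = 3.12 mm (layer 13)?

layer 28 (z = 6.72 mm)

Layer 28 (z = 6.72): the 12×14 cube contributes its full rectangle (area 168.00 mm²); the sphere at (3, 15) is absent (|z−center|=5.720 > r=5); the 30×9 cube at (2.5, 9) contributes its full rectangle (area 270.00 mm²); the cube at (15, 10) is present — its section is the full 17.5×20 rectangle (area 350.00 mm²); After the difference (first − rest): starting from the 12×14 cube (168.00 mm²), the 30×9 cube at (2.5, 9) partially overlaps it — only the 47.50 mm² overlap (of its 270.00 mm²) is removed, clipping the outline; the 17.5×20 cube at (15, 10) misses the remaining region (no effect) — area = 120.50 mm². So its area = 120.50 mm². Layer 13 (z = 3.12): the cube is present — its section is the full 12×14 rectangle (area 168.00 mm²); the r=5 sphere at (3, 15) slices to a regular 8-gon of circumradius 4.528 (√(r²−h²) with h=2.12 from center) (area = (8/2)·4.528²·sin(360°/8) = 58.00 mm²); the cube at (2.5, 9) is present — its section is the full 30×9 rectangle (area 270.00 mm²); the cube at (15, 10) is present — its section is the full 17.5×20 rectangle (area 350.00 mm²); Taking the first minus the rest: starting from the 12×14 cube (168.00 mm²), the r=5 sphere at (3, 15) partially overlaps it — only the 18.90 mm² overlap (of its 58.00 mm²) is removed, clipping the outline; the 30×9 cube at (2.5, 9) partially overlaps it — only the 35.61 mm² overlap (of its 270.00 mm²) is removed, clipping the outline; the 17.5×20 cube at (15, 10) misses the remaining region (no effect) — area = 113.49 mm². So its area = 113.49 mm². Layer 28 is larger (120.50 vs 113.49 mm²).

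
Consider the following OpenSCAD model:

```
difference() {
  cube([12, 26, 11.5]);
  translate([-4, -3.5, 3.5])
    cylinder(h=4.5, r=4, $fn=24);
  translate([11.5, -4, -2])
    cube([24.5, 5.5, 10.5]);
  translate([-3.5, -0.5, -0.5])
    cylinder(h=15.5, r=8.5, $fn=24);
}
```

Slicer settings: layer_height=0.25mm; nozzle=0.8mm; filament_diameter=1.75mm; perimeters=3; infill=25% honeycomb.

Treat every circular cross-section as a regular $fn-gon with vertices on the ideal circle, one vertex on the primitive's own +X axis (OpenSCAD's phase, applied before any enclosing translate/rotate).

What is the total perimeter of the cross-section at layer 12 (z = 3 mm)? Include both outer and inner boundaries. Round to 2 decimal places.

At z = 3 mm: the cube (footprint 12×26) is included at this height (perimeter 76.00 mm); the cylinder at (-4, -3.5) is not intersected at this z (z outside [3.5, 8]); the cube at (11.5, -4) (footprint 24.5×5.5) is included at this height (perimeter 60.00 mm); the r=8.5 cylinder at (-3.5, -0.5) gives a regular 24-gon of circumradius 8.5 (constant along its height) (perimeter = 2·24·8.500·sin(180°/24) = 53.25 mm); After the difference (first − rest): starting from the 12×26 cube, the 24.5×5.5 cube at (11.5, -4) partially overlaps it — only the 0.75 mm² overlap (of its 134.75 mm²) is removed, clipping the outline; the r=8.5 cylinder at (-3.5, -0.5) partially overlaps it — only the 24.91 mm² overlap (of its 224.40 mm²) is removed, clipping the outline — boundary = 73.08 mm. Overall, the cross-section is a single solid region. Total boundary length (outer) = 73.08 mm.

73.08 mm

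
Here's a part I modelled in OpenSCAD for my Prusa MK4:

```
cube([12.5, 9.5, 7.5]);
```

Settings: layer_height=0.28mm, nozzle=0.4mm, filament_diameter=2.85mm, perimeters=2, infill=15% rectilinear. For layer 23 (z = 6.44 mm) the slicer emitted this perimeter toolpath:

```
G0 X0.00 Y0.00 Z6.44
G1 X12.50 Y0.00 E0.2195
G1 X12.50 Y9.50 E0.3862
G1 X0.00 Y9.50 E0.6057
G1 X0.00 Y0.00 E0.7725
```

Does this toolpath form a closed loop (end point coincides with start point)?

yes

Start point (G0): (0.00, 0.00). End point (last G1): the path returns to the start — closed.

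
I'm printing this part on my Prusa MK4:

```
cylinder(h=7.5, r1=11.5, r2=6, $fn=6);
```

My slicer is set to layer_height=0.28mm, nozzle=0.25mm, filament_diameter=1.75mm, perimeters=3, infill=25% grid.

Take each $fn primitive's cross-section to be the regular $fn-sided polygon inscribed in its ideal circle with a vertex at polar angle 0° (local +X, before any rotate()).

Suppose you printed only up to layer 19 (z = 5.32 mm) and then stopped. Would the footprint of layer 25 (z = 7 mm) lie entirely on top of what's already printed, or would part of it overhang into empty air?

entirely on top

Compare the two slices. At z = 5.32: the cone contributes a regular 6-gon of circumradius 7.599 (interpolated between r1=11.5 and r2=6 at t=0.709) (area = (6/2)·7.599²·sin(360°/6) = 150.01 mm²). At z = 7: the cone: at t=0.933 of its height the radius interpolates to r₁+(r₂−r₁)t = 6.367, giving a regular 6-gon of that circumradius (area = (6/2)·6.367²·sin(360°/6) = 105.31 mm²). Checking containment: the cross-section at z = 7 is a subset of the cross-section at z = 5.32.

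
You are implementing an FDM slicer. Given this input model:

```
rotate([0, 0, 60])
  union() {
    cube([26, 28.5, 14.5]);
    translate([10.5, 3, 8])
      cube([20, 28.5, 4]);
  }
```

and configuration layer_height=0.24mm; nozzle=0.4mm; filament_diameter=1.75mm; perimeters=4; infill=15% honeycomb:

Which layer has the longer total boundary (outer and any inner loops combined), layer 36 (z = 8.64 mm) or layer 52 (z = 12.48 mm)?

Layer 36 (z = 8.64): the 26×28.5 cube contributes its full rectangle (perimeter 109.00 mm); the cube at (10.5, 3) is present — its section is the full 20×28.5 rectangle (perimeter 97.00 mm); Taking the union: the regions partially overlap (shared area 395.25 mm²), so the edge portions inside another operand are dropped and the merged outline is re-measured after clipping — boundary = 124.00 mm; (whole slice rotated 60° about Z — lengths, areas and connectivity unchanged). So its perimeter = 124.00 mm. Layer 52 (z = 12.48): the cube (footprint 26×28.5) is included at this height (perimeter 109.00 mm); the cube at (10.5, 3) is absent (z outside [8, 12]); Merging all regions: only the 26×28.5 cube is present, so the union is just that shape — boundary = 109.00 mm; (rotated 60° about Z; rotation is an isometry so areas/perimeters/island counts are preserved). So its perimeter = 109.00 mm. Layer 36 is larger (124.00 vs 109.00 mm).

layer 36 (z = 8.64 mm)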